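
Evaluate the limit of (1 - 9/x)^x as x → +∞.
As x → +∞: this is the defining limit (1 - 9/x)^x → e^(-9).
Limit = e^(-9).

Final answer: e^(-9)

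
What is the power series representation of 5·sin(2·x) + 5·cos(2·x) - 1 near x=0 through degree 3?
-20·x^3/3 - 10·x^2 + 10·x + 4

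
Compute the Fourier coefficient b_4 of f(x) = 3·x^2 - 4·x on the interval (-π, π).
b_4 = (1/π) ∫_{-π}^{π} f(x)·sin(4x) dx.
Evaluate the integral (use parity and integration by parts as needed): b_4 = 2.

Final answer: 2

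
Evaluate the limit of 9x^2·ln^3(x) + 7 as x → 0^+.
The product is a 0·∞ indeterminate form at x → 0⁺.
Rewrite the product as 9·ln^3(x) / x^(-2) and apply L'Hôpital, or use the standard hierarchy x^(-2) ≫ |ln x|^3 as x → 0⁺.
The indeterminate product → 0, so the limit = 7.

Final answer: 7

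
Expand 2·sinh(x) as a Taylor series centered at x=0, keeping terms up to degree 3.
x^3/3 + 2·x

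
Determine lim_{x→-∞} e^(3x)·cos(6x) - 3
Evaluate the dominant behaviour as x → -∞; each term tends to a finite value or vanishes.
Limit = -3.

Final answer: -3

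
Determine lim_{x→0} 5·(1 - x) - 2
Direct substitution at x = 0 gives 3.

Final answer: 3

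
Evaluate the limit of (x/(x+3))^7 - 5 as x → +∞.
As x → +∞: x/(x+3) = 1/(1 + 3/x) → 1, and the 7th power of a limit-1 base also → 1; with the additive constant, 1 - 5 = -4.
Limit = -4.

Final answer: -4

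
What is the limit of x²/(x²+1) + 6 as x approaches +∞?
Evaluate the dominant behaviour as x → +∞; each term tends to a finite value or vanishes.
Limit = 7.

Final answer: 7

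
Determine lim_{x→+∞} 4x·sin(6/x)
As x → +∞: let u = 6/x → 0⁺; then 4·x·sin(6/x) = 4·6·sin(u)/u → 4·6·1 = 24.
Limit = 24.

Final answer: 24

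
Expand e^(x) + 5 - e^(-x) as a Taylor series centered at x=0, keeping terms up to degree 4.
x^3/3 + 2·x + 5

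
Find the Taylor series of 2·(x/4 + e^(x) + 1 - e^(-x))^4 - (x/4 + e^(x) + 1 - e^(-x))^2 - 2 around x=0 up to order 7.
6743·x^7/840 + 1459·x^6/45 + 203·x^5/5 + 8673·x^4/128 + 745·x^3/8 + 891·x^2/16 + 27·x/2 - 1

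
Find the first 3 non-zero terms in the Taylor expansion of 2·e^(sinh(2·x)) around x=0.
4·x^2 + 4·x + 2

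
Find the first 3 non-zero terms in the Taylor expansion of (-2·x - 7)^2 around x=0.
4·x^2 + 28·x + 49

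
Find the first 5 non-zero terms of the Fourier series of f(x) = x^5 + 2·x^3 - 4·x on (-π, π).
(-36·π^2 + 2·π^4 + 208)·sin(x) + (-π^4 - 1/2 + 3·π^2)·sin(2·x) + (-208/81 - 4·π^2/27 + 2·π^4/3)·sin(3·x) + (-π^4/2 - 3·π^2/8 + 137/64)·sin(4·x) + (-1072/625 + 12·π^2/25 + 2·π^4/5)·sin(5·x)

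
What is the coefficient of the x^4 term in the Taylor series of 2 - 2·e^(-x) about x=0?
Expand to order 4: 2 - 2·e^(-x) = -x^4/12 + x^3/3 - x^2 + 2·x + O(x^5).
The coefficient of x^4 is -1/12.

Final answer: -1/12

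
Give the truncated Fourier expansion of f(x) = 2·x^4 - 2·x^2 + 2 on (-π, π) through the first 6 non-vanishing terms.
(104 - 16·π^2)·cos(x) + (-8 + 4·π^2)·cos(2·x) + (56/27 - 16·π^2/9)·cos(3·x) + (-7/8 + π^2)·cos(4·x) + (296/625 - 16·π^2/25)·cos(5·x) - 2·π^2/3 + 2 + 2·π^4/5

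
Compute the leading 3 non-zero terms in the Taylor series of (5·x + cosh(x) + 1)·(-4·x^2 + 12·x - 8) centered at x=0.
48·x^2 - 16·x - 16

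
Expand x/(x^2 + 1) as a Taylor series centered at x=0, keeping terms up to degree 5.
x^5 - x^3 + x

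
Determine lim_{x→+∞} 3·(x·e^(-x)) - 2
Evaluate the dominant behaviour as x → +∞; each term tends to a finite value or vanishes.
Limit = -2.

Final answer: -2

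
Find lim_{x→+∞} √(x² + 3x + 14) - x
This is an ∞ − ∞ indeterminate form.
Multiply and divide by the conjugate √(x²+3x + 14) + x; the x² terms cancel, leaving (3x + 14)/(√(x²+3x + 14)+x) → 3/2.
Limit = 3/2.

Final answer: 3/2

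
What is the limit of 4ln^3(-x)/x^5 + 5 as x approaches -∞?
The quotient is an ∞/∞ indeterminate form as x → -∞.
Compare growth rates of the dominant terms (exponentials ≫ polynomials ≫ logarithms), or apply L'Hôpital's rule; the quotient → 0.
Adding the constant: 0 + 5 = 5. Limit = 5.

Final answer: 5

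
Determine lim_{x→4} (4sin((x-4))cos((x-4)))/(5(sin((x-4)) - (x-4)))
Both numerator and denominator → 0 as x → 4; this is a 0/0 indeterminate form.
Expand each to leading order near x = 4: numerator ~ 4·(x - 4), denominator ~ -5·(x - 4)^3/6.
The limit of the ratio is -∞.

Final answer: -∞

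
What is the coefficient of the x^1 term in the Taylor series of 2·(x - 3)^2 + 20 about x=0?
Expand to order 1: 2·(x - 3)^2 + 20 = 38 - 12·x + O(x^2).
The coefficient of x^1 is -12.

Final answer: -12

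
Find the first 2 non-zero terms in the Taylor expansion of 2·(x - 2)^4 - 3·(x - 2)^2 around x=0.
20 - 52·x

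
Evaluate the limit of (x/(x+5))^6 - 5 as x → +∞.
As x → +∞: x/(x+5) = 1/(1 + 5/x) → 1, and the 6th power of a limit-1 base also → 1; with the additive constant, 1 - 5 = -4.
Limit = -4.

Final answer: -4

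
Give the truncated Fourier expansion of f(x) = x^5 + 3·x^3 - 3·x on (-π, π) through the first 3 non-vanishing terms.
(-34·π^2 + 2·π^4 + 198)·sin(x) + (-π^4 + 2·π^2)·sin(2·x) + (-190/81 + 14·π^2/27 + 2·π^4/3)·sin(3·x)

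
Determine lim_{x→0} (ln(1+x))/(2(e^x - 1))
Both numerator and denominator → 0 as x → 0; this is a 0/0 indeterminate form.
Expand each to leading order near x = 0: numerator ~ x, denominator ~ 2·x.
The limit of the ratio is 1/2.

Final answer: 1/2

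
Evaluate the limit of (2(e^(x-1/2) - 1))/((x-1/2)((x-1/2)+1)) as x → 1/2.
Both numerator and denominator → 0 as x → 1/2; this is a 0/0 indeterminate form.
Expand each to leading order near x = 1/2: numerator ~ 2·(x - 1/2), denominator ~ (x - 1/2).
The limit of the ratio is 2.

Final answer: 2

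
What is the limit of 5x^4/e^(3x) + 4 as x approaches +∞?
The quotient is an ∞/∞ indeterminate form as x → +∞.
The exponential denominator e^(3x) dominates the polynomial numerator (e^x ≫ x^4 as x → ∞), so the quotient → 0.
Adding the constant: 0 + 4 = 4. Limit = 4.

Final answer: 4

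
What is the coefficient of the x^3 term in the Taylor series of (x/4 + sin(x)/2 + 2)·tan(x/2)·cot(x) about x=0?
Expand to order 3: (x/4 + sin(x)/2 + 2)·tan(x/2)·cot(x) = -13·x^3/96 - x^2/4 + 3·x/8 + 1 + O(x^4).
The coefficient of x^3 is -13/96.

Final answer: -13/96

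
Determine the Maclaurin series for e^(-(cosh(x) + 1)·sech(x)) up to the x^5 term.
-x^4·e^(-2)/12 + x^2·e^(-2)/2 + e^(-2)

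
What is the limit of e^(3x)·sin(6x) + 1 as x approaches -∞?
Evaluate the dominant behaviour as x → -∞; each term tends to a finite value or vanishes.
Limit = 1.

Final answer: 1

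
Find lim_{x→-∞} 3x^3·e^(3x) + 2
The product is a 0·∞ indeterminate form at x → -∞.
Rewrite the product as 3x^3 / e^(-3x) (an ∞/∞ form) and apply L'Hôpital, or use the standard hierarchy e^(3|x|) ≫ |x^3| as x → -∞.
The indeterminate product → 0, so the limit = 2.

Final answer: 2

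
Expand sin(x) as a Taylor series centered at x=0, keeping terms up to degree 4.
-x^3/6 + x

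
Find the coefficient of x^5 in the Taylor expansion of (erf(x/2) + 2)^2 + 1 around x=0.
Expand to order 5: (erf(x/2) + 2)^2 + 1 = x^5/(40·√(π)) - x^4/(6·π) - x^3/(3·√(π)) + x^2/π + 4·x/√(π) + 5 + O(x^6).
The coefficient of x^5 is 1/(40·√(π)).

Final answer: 1/(40·√(π))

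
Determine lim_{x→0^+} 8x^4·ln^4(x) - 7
The product is a 0·∞ indeterminate form at x → 0⁺.
Rewrite the product as 8·ln^4(x) / x^(-4) and apply L'Hôpital, or use the standard hierarchy x^(-4) ≫ |ln x|^4 as x → 0⁺.
The indeterminate product → 0, so the limit = -7.

Final answer: -7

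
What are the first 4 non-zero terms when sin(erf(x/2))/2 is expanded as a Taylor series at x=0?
x^7·(-19/(5760·π^(3/2)) - 1/(5376·√(π)) - 1/(576·π^(5/2)) - 1/(10080·π^(7/2))) + x^5·(1/(240·π^(5/2)) + 1/(320·√(π)) + 1/(48·π^(3/2))) + x^3·(-1/(24·√(π)) - 1/(12·π^(3/2))) + x/(2·√(π))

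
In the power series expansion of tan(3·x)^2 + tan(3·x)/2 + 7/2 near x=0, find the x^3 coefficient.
Expand to order 3: tan(3·x)^2 + tan(3·x)/2 + 7/2 = 9·x^3/2 + 9·x^2 + 3·x/2 + 7/2 + O(x^4).
The coefficient of x^3 is 9/2.

Final answer: 9/2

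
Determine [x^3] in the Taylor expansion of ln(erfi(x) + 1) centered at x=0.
Expand to order 3: ln(erfi(x) + 1) = x^3·(2·π + 8)/(3·π^(3/2)) - 2·x^2/π + 2·x/√(π) + O(x^4).
The coefficient of x^3 is (2·π + 8)/(3·π^(3/2)).

Final answer: (2·π + 8)/(3·π^(3/2))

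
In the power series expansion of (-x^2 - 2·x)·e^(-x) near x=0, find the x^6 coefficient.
Expand to order 6: (-x^2 - 2·x)·e^(-x) = -x^6/40 + x^5/12 - x^4/6 + x^2 - 2·x + O(x^7).
The coefficient of x^6 is -1/40.

Final answer: -1/40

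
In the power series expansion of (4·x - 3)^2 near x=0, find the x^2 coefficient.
Expand to order 2: (4·x - 3)^2 = 16·x^2 - 24·x + 9 + O(x^3).
The coefficient of x^2 is 16.

Final answer: 16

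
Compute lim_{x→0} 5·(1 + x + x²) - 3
Direct substitution at x = 0 gives 2.

Final answer: 2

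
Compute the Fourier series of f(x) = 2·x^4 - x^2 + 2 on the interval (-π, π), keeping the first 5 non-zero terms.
(100 - 16·π^2)·cos(x) + (-7 + 4·π^2)·cos(2·x) + (44/27 - 16·π^2/9)·cos(3·x) + (-5/8 + π^2)·cos(4·x) - π^2/3 + 2 + 2·π^4/5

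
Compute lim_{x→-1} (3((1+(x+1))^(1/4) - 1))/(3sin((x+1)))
Both numerator and denominator → 0 as x → -1; this is a 0/0 indeterminate form.
Expand each to leading order near x = -1: numerator ~ 3·(x + 1)/4, denominator ~ 3·(x + 1).
The limit of the ratio is 1/4.

Final answer: 1/4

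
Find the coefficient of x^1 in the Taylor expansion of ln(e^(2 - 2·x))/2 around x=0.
Expand to order 1: ln(e^(2 - 2·x))/2 = 1 - x + O(x^2).
The coefficient of x^1 is -1.

Final answer: -1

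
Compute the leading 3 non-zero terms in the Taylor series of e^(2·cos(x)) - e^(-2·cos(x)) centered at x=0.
x^4·(-5·e^(-2)/12 + 7·e^(2)/12) + x^2·(-e^(2) - e^(-2)) - e^(-2) + e^(2)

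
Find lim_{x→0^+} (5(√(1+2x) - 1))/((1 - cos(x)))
Both numerator and denominator → 0 as x → 0^+; this is a 0/0 indeterminate form.
Expand each to leading order near x = 0: numerator ~ 5·x, denominator ~ x^2/2.
The limit of the ratio is ∞.

Final answer: ∞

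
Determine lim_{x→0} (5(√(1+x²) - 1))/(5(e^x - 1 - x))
Both numerator and denominator → 0 as x → 0; this is a 0/0 indeterminate form.
Expand each to leading order near x = 0: numerator ~ 5·x^2/2, denominator ~ 5·x^2/2.
The limit of the ratio is 1.

Final answer: 1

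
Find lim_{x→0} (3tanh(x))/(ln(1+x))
Both numerator and denominator → 0 as x → 0; this is a 0/0 indeterminate form.
Expand each to leading order near x = 0: numerator ~ 3·x, denominator ~ x.
The limit of the ratio is 3.

Final answer: 3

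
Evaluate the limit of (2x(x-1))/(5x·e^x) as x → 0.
Both numerator and denominator → 0 as x → 0; this is a 0/0 indeterminate form.
Expand each to leading order near x = 0: numerator ~ -2·x, denominator ~ 5·x.
The limit of the ratio is -2/5.

Final answer: -2/5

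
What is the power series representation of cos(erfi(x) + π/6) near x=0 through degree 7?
x^7·(-1/(42·√(π)) - 2/(9·π^(5/2)) + 4/(315·π^(7/2)) + 19/(45·π^(3/2))) + x^6·(-14·√(3)/(45·π) - 2·√(3)/(45·π^3) + 4·√(3)/(9·π^2)) + x^5·(-1/(10·√(π)) - 2/(15·π^(5/2)) + 2/(3·π^(3/2))) + x^4·(-2·√(3)/(3·π) + √(3)/(3·π^2)) + x^3·(-1/(3·√(π)) + 2/(3·π^(3/2))) - √(3)·x^2/π - x/√(π) + √(3)/2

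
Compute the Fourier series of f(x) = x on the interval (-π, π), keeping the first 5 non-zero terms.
2·sin(x) - sin(2·x) + 2·sin(3·x)/3 - sin(4·x)/2 + 2·sin(5·x)/5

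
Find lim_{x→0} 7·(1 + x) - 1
Direct substitution at x = 0 gives 6.

Final answer: 6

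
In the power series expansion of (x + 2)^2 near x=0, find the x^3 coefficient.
Expand to order 3: (x + 2)^2 = x^2 + 4·x + 4 + O(x^4).
The coefficient of x^3 is 0.

Final answer: 0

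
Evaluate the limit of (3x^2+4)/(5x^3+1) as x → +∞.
This is an ∞/∞ indeterminate form as x → +∞.
Divide numerator and denominator by x^3 and let the lower-order terms vanish; the numerator's degree 2 is below the denominator's degree 3, so the quotient → 0.
Limit = 0.

Final answer: 0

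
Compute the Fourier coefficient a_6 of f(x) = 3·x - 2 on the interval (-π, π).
a_6 = (1/π) ∫_{-π}^{π} f(x)·cos(6x) dx.
Evaluate the integral (use parity and integration by parts as needed): a_6 = 0.

Final answer: 0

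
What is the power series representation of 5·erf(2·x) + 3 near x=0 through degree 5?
32·x^5/√(π) - 80·x^3/(3·√(π)) + 20·x/√(π) + 3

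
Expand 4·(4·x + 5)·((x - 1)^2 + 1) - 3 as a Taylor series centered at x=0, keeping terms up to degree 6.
16·x^3 - 12·x^2 - 8·x + 37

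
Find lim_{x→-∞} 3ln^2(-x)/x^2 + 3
The quotient is an ∞/∞ indeterminate form as x → -∞.
Compare growth rates of the dominant terms (exponentials ≫ polynomials ≫ logarithms), or apply L'Hôpital's rule; the quotient → 0.
Adding the constant: 0 + 3 = 3. Limit = 3.

Final answer: 3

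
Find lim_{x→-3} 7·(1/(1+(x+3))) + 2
Direct substitution at x = -3 gives 9.

Final answer: 9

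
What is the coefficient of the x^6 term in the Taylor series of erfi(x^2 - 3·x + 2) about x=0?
Expand to order 6: erfi(x^2 - 3·x + 2) = 43293·x^6·e^(4)/(5·√(π)) - 2709·x^5·e^(4)/√(π) + 760·x^4·e^(4)/√(π) - 186·x^3·e^(4)/√(π) + 38·x^2·e^(4)/√(π) - 6·x·e^(4)/√(π) + erfi(2) + O(x^7).
The coefficient of x^6 is 43293·e^(4)/(5·√(π)).

Final answer: 43293·e^(4)/(5·√(π))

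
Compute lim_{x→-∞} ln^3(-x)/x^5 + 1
The quotient is an ∞/∞ indeterminate form as x → -∞.
Compare growth rates of the dominant terms (exponentials ≫ polynomials ≫ logarithms), or apply L'Hôpital's rule; the quotient → 0.
Adding the constant: 0 + 1 = 1. Limit = 1.

Final answer: 1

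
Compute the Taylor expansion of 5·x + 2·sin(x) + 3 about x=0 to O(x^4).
-x^3/3 + 7·x + 3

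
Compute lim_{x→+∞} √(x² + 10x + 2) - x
This is an ∞ − ∞ indeterminate form.
Multiply and divide by the conjugate √(x²+10x + 2) + x; the x² terms cancel, leaving (10x + 2)/(√(x²+10x + 2)+x) → 10/2 = 5.
Limit = 5.

Final answer: 5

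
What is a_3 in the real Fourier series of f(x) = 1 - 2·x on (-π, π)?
a_3 = (1/π) ∫_{-π}^{π} f(x)·cos(3x) dx.
Evaluate the integral (use parity and integration by parts as needed): a_3 = 0.

Final answer: 0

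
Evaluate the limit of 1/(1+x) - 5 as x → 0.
Direct substitution at x = 0 gives -4.

Final answer: -4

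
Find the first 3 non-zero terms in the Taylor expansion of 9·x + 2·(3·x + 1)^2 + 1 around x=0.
18·x^2 + 21·x + 3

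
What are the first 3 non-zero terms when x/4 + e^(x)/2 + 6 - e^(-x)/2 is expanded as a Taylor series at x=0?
x^3/6 + 5·x/4 + 6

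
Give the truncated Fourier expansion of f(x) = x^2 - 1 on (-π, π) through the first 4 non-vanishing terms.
-4·cos(x) + cos(2·x) - 4·cos(3·x)/9 - 1 + π^2/3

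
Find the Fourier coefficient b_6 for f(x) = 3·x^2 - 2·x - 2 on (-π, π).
b_6 = (1/π) ∫_{-π}^{π} f(x)·sin(6x) dx.
Evaluate the integral (use parity and integration by parts as needed): b_6 = 2/3.

Final answer: 2/3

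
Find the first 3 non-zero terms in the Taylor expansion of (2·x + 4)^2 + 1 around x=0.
4·x^2 + 16·x + 17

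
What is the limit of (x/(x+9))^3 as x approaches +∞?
As x → +∞: x/(x+9) = 1/(1 + 9/x) → 1, and the 3rd power of a limit-1 base also → 1.
Limit = 1.

Final answer: 1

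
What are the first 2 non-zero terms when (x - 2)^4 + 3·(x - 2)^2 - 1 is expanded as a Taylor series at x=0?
27 - 44·x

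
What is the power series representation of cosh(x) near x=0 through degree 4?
x^4/24 + x^2/2 + 1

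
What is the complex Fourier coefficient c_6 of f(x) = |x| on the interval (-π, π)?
Compute the real Fourier coefficients first: a_6 = 0, b_6 = 0.
Then c_6 = (a_6 − i·b_6)/2 = 0.

Final answer: 0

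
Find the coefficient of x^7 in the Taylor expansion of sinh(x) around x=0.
Expand to order 7: sinh(x) = x^7/5040 + x^5/120 + x^3/6 + x + O(x^8).
The coefficient of x^7 is 1/5040.

Final answer: 1/5040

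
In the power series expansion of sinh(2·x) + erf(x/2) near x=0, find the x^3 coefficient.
Expand to order 3: sinh(2·x) + erf(x/2) = x^3·(4/3 - 1/(12·√(π))) + x·(1/√(π) + 2) + O(x^4).
The coefficient of x^3 is 4/3 - 1/(12·√(π)).

Final answer: 4/3 - 1/(12·√(π))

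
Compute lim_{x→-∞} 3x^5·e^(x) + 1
The product is a 0·∞ indeterminate form at x → -∞.
Rewrite the product as 3x^5 / e^(-x) (an ∞/∞ form) and apply L'Hôpital, or use the standard hierarchy e^(|x|) ≫ |x^5| as x → -∞.
The indeterminate product → 0, so the limit = 1.

Final answer: 1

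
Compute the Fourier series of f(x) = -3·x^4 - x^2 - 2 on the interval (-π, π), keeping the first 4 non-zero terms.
(-140 + 24·π^2)·cos(x) + (8 - 6·π^2)·cos(2·x) + (-4/3 + 8·π^2/3)·cos(3·x) - 3·π^4/5 - π^2/3 - 2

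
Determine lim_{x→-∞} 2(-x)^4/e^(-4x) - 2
The quotient is an ∞/∞ indeterminate form as x → -∞.
Compare growth rates of the dominant terms (exponentials ≫ polynomials ≫ logarithms), or apply L'Hôpital's rule; the quotient → 0.
Adding the constant: 0 - 2 = -2. Limit = -2.

Final answer: -2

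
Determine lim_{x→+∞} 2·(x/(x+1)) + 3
Evaluate the dominant behaviour as x → +∞; each term tends to a finite value or vanishes.
Limit = 5.

Final answer: 5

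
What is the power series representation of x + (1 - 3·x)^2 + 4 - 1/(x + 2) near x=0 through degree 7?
x^7/256 - x^6/128 + x^5/64 - x^4/32 + x^3/16 + 71·x^2/8 - 19·x/4 + 9/2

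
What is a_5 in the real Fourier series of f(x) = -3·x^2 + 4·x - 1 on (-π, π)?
a_5 = (1/π) ∫_{-π}^{π} f(x)·cos(5x) dx.
Evaluate the integral (use parity and integration by parts as needed): a_5 = 12/25.

Final answer: 12/25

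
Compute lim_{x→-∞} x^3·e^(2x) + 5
The product is a 0·∞ indeterminate form at x → -∞.
Rewrite the product as x^3 / e^(-2x) (an ∞/∞ form) and apply L'Hôpital, or use the standard hierarchy e^(2|x|) ≫ |x^3| as x → -∞.
The indeterminate product → 0, so the limit = 5.

Final answer: 5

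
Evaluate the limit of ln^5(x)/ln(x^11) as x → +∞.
This is an ∞/∞ indeterminate form as x → +∞.
Write ln(x^11) = 11·ln(x), reducing the quotient to ln^4(x)/11 → ∞.
Limit = ∞.

Final answer: ∞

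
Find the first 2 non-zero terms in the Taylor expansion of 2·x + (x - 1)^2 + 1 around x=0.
x^2 + 2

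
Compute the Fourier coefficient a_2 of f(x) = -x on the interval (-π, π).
a_2 = (1/π) ∫_{-π}^{π} f(x)·cos(2x) dx.
Evaluate the integral (use parity and integration by parts as needed): a_2 = 0.

Final answer: 0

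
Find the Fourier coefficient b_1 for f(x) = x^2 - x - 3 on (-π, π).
b_1 = (1/π) ∫_{-π}^{π} f(x)·sin(1x) dx.
Evaluate the integral (use parity and integration by parts as needed): b_1 = -2.

Final answer: -2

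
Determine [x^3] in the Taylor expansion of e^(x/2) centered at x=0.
Expand to order 3: e^(x/2) = x^3/48 + x^2/8 + x/2 + 1 + O(x^4).
The coefficient of x^3 is 1/48.

Final answer: 1/48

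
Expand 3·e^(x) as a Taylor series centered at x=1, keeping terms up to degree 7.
3·e + 3·e·(x - 1) + 3·e·(x - 1)^2/2 + e·(x - 1)^3/2 + e·(x - 1)^4/8 + e·(x - 1)^5/40 + e·(x - 1)^6/240 + e·(x - 1)^7/1680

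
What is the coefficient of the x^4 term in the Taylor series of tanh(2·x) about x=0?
Expand to order 4: tanh(2·x) = -8·x^3/3 + 2·x + O(x^5).
The coefficient of x^4 is 0.

Final answer: 0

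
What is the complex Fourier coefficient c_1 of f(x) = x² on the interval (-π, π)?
Compute the real Fourier coefficients first: a_1 = -4, b_1 = 0.
Then c_1 = (a_1 − i·b_1)/2 = -2.

Final answer: -2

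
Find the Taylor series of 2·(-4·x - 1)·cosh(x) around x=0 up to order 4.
-x^4/12 - 4·x^3 - x^2 - 8·x - 2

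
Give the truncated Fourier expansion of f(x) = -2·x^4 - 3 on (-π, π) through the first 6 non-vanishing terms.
(-96 + 16·π^2)·cos(x) + (6 - 4·π^2)·cos(2·x) + (-32/27 + 16·π^2/9)·cos(3·x) + (3/8 - π^2)·cos(4·x) + (-96/625 + 16·π^2/25)·cos(5·x) - 2·π^4/5 - 3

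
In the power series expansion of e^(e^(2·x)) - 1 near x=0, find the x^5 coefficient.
Expand to order 5: e^(e^(2·x)) - 1 = 208·e·x^5/15 + 10·e·x^4 + 20·e·x^3/3 + 4·e·x^2 + 2·e·x - 1 + e + O(x^6).
The coefficient of x^5 is 208·e/15.

Final answer: 208·e/15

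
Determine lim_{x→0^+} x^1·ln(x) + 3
The product is a 0·∞ indeterminate form at x → 0⁺.
Rewrite the product as ln(x) / x^(-1) and apply L'Hôpital, or use the standard hierarchy x^(-1) ≫ |ln x| as x → 0⁺.
The indeterminate product → 0, so the limit = 3.

Final answer: 3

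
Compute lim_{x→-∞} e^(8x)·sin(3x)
Evaluate the dominant behaviour as x → -∞; each term tends to a finite value or vanishes.
Limit = 0.

Final answer: 0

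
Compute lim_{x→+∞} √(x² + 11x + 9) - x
This is an ∞ − ∞ indeterminate form.
Multiply and divide by the conjugate √(x²+11x + 9) + x; the x² terms cancel, leaving (11x + 9)/(√(x²+11x + 9)+x) → 11/2.
Limit = 11/2.

Final answer: 11/2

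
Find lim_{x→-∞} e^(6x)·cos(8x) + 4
Evaluate the dominant behaviour as x → -∞; each term tends to a finite value or vanishes.
Limit = 4.

Final answer: 4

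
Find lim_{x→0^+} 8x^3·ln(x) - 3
The product is a 0·∞ indeterminate form at x → 0⁺.
Rewrite the product as 8·ln(x) / x^(-3) and apply L'Hôpital, or use the standard hierarchy x^(-3) ≫ |ln x| as x → 0⁺.
The indeterminate product → 0, so the limit = -3.

Final answer: -3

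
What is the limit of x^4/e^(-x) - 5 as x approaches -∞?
The quotient is an ∞/∞ indeterminate form as x → -∞.
Compare growth rates of the dominant terms (exponentials ≫ polynomials ≫ logarithms), or apply L'Hôpital's rule; the quotient → 0.
Adding the constant: 0 - 5 = -5. Limit = -5.

Final answer: -5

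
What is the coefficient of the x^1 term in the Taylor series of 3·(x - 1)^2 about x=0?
Expand to order 1: 3·(x - 1)^2 = 3 - 6·x + O(x^2).
The coefficient of x^1 is -6.

Final answer: -6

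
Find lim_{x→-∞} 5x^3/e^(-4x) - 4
The quotient is an ∞/∞ indeterminate form as x → -∞.
Compare growth rates of the dominant terms (exponentials ≫ polynomials ≫ logarithms), or apply L'Hôpital's rule; the quotient → 0.
Adding the constant: 0 - 4 = -4. Limit = -4.

Final answer: -4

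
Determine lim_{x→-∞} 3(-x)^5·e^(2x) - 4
The product is a 0·∞ indeterminate form at x → -∞.
Rewrite the product as 3(-x)^5 / e^(-2x) (an ∞/∞ form) and apply L'Hôpital, or use the standard hierarchy e^(2|x|) ≫ |(-x)^5| as x → -∞.
The indeterminate product → 0, so the limit = -4.

Final answer: -4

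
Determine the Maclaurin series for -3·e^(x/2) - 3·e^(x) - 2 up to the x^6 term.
-13·x^6/3072 - 33·x^5/1280 - 17·x^4/128 - 9·x^3/16 - 15·x^2/8 - 9·x/2 - 8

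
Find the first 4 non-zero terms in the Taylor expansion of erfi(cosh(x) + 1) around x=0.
331·x^6·e^(4)/(360·√(π)) + 13·x^4·e^(4)/(12·√(π)) + x^2·e^(4)/√(π) + erfi(2)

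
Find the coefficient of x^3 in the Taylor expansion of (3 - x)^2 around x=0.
Expand to order 3: (3 - x)^2 = x^2 - 6·x + 9 + O(x^4).
The coefficient of x^3 is 0.

Final answer: 0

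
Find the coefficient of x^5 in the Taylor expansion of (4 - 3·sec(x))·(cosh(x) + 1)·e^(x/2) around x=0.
Expand to order 5: (4 - 3·sec(x))·(cosh(x) + 1)·e^(x/2) = -1979·x^5/1920 - 145·x^4/64 - 29·x^3/24 - 9·x^2/4 + x + 2 + O(x^6).
The coefficient of x^5 is -1979/1920.

Final answer: -1979/1920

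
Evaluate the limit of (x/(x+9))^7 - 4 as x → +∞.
As x → +∞: x/(x+9) = 1/(1 + 9/x) → 1, and the 7th power of a limit-1 base also → 1; with the additive constant, 1 - 4 = -3.
Limit = -3.

Final answer: -3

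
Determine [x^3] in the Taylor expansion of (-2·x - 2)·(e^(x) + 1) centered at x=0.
Expand to order 3: (-2·x - 2)·(e^(x) + 1) = -4·x^3/3 - 3·x^2 - 6·x - 4 + O(x^4).
The coefficient of x^3 is -4/3.

Final answer: -4/3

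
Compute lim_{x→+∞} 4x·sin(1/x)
As x → +∞: let u = 1/x → 0⁺; then 4·x·sin(1/x) = 4·1·sin(u)/u → 4·1·1 = 4.
Limit = 4.

Final answer: 4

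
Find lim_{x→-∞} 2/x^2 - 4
Evaluate the dominant behaviour as x → -∞; each term tends to a finite value or vanishes.
Limit = -4.

Final answer: -4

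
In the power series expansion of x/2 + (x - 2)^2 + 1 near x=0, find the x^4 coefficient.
Expand to order 4: x/2 + (x - 2)^2 + 1 = x^2 - 7·x/2 + 5 + O(x^5).
The coefficient of x^4 is 0.

Final answer: 0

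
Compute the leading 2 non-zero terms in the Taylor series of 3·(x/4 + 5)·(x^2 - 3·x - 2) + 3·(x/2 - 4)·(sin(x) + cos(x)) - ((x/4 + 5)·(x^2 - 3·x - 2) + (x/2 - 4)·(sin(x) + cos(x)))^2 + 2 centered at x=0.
-589·x - 236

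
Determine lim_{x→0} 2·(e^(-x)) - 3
Direct substitution at x = 0 gives -1.

Final answer: -1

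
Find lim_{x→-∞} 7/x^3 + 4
Evaluate the dominant behaviour as x → -∞; each term tends to a finite value or vanishes.
Limit = 4.

Final answer: 4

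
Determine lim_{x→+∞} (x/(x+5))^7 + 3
As x → +∞: x/(x+5) = 1/(1 + 5/x) → 1, and the 7th power of a limit-1 base also → 1; with the additive constant, 1 + 3 = 4.
Limit = 4.

Final answer: 4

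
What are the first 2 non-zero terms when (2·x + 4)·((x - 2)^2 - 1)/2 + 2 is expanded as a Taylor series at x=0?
8 - 5·x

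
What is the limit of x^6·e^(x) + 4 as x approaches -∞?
The product is a 0·∞ indeterminate form at x → -∞.
Rewrite the product as x^6 / e^(-x) (an ∞/∞ form) and apply L'Hôpital, or use the standard hierarchy e^(|x|) ≫ |x^6| as x → -∞.
The indeterminate product → 0, so the limit = 4.

Final answer: 4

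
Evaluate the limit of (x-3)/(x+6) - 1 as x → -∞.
Evaluate the dominant behaviour as x → -∞; each term tends to a finite value or vanishes.
Limit = 0.

Final answer: 0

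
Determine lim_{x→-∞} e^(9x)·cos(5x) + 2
Evaluate the dominant behaviour as x → -∞; each term tends to a finite value or vanishes.
Limit = 2.

Final answer: 2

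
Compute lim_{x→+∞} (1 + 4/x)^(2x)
As x → +∞: write (1 + 4/x)^(2x) = ((1 + 4/x)^x)^2 → (e^4)^2 = e^8.
Limit = e^(8).

Final answer: e^(8)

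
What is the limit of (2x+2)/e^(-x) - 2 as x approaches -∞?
The quotient is an ∞/∞ indeterminate form as x → -∞.
Compare growth rates of the dominant terms (exponentials ≫ polynomials ≫ logarithms), or apply L'Hôpital's rule; the quotient → 0.
Adding the constant: 0 - 2 = -2. Limit = -2.

Final answer: -2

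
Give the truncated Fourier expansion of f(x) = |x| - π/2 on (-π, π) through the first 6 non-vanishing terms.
-4·cos(x)/π - 4·cos(3·x)/(9·π) - 4·cos(5·x)/(25·π) - 4·cos(7·x)/(49·π) - 4·cos(9·x)/(81·π) - 4·cos(11·x)/(121·π)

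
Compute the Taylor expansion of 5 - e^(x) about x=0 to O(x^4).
-x^3/6 - x^2/2 - x + 4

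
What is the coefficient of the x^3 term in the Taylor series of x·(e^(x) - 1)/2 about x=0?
Expand to order 3: x·(e^(x) - 1)/2 = x^3/4 + x^2/2 + O(x^4).
The coefficient of x^3 is 1/4.

Final answer: 1/4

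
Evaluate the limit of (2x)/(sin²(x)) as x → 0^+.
Both numerator and denominator → 0 as x → 0^+; this is a 0/0 indeterminate form.
Expand each to leading order near x = 0: numerator ~ 2·x, denominator ~ x^2.
The limit of the ratio is ∞.

Final answer: ∞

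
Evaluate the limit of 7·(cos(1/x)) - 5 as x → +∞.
Evaluate the dominant behaviour as x → +∞; each term tends to a finite value or vanishes.
Limit = 2.

Final answer: 2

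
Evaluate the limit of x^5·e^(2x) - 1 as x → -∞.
The product is a 0·∞ indeterminate form at x → -∞.
Rewrite the product as x^5 / e^(-2x) (an ∞/∞ form) and apply L'Hôpital, or use the standard hierarchy e^(2|x|) ≫ |x^5| as x → -∞.
The indeterminate product → 0, so the limit = -1.

Final answer: -1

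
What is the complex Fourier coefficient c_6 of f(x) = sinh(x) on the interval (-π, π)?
Compute the real Fourier coefficients first: a_6 = 0, b_6 = -12·sinh(π)/(37·π).
Then c_6 = (a_6 − i·b_6)/2 = 6·i·sinh(π)/(37·π).

Final answer: 6·i·sinh(π)/(37·π)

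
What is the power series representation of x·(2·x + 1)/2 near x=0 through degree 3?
x^2 + x/2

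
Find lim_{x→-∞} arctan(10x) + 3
Evaluate the dominant behaviour as x → -∞; each term tends to a finite value or vanishes.
Limit = 3 - π/2.

Final answer: 3 - π/2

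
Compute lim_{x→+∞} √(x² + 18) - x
This is an ∞ − ∞ indeterminate form.
Multiply and divide by the conjugate √(x²+18) + x; the x² terms cancel, leaving 18/(√(x²+18)+x) → 0.
Limit = 0.

Final answer: 0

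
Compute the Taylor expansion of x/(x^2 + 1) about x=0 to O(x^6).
x^5 - x^3 + x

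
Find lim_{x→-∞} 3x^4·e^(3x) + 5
The product is a 0·∞ indeterminate form at x → -∞.
Rewrite the product as 3x^4 / e^(-3x) (an ∞/∞ form) and apply L'Hôpital, or use the standard hierarchy e^(3|x|) ≫ |x^4| as x → -∞.
The indeterminate product → 0, so the limit = 5.

Final answer: 5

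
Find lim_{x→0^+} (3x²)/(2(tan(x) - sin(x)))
Both numerator and denominator → 0 as x → 0^+; this is a 0/0 indeterminate form.
Expand each to leading order near x = 0: numerator ~ 3·x^2, denominator ~ x^3.
The limit of the ratio is ∞.

Final answer: ∞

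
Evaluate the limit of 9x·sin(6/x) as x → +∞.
As x → +∞: let u = 6/x → 0⁺; then 9·x·sin(6/x) = 9·6·sin(u)/u → 9·6·1 = 54.
Limit = 54.

Final answer: 54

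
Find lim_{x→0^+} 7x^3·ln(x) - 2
The product is a 0·∞ indeterminate form at x → 0⁺.
Rewrite the product as 7·ln(x) / x^(-3) and apply L'Hôpital, or use the standard hierarchy x^(-3) ≫ |ln x| as x → 0⁺.
The indeterminate product → 0, so the limit = -2.

Final answer: -2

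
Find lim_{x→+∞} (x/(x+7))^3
As x → +∞: x/(x+7) = 1/(1 + 7/x) → 1, and the 3rd power of a limit-1 base also → 1.
Limit = 1.

Final answer: 1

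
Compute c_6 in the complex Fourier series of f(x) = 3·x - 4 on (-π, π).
Compute the real Fourier coefficients first: a_6 = 0, b_6 = -1.
Then c_6 = (a_6 − i·b_6)/2 = i/2.

Final answer: i/2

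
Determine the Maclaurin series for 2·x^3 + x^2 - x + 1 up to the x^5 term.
2·x^3 + x^2 - x + 1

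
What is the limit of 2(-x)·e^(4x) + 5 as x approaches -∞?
The product is a 0·∞ indeterminate form at x → -∞.
Rewrite the product as 2(-x) / e^(-4x) (an ∞/∞ form) and apply L'Hôpital, or use the standard hierarchy e^(4|x|) ≫ |(-x)| as x → -∞.
The indeterminate product → 0, so the limit = 5.

Final answer: 5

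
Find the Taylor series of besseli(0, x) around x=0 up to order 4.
x^4/64 + x^2/4 + 1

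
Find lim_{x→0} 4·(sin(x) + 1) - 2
Direct substitution at x = 0 gives 2.

Final answer: 2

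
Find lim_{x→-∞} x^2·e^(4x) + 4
The product is a 0·∞ indeterminate form at x → -∞.
Rewrite the product as x^2 / e^(-4x) (an ∞/∞ form) and apply L'Hôpital, or use the standard hierarchy e^(4|x|) ≫ |x^2| as x → -∞.
The indeterminate product → 0, so the limit = 4.

Final answer: 4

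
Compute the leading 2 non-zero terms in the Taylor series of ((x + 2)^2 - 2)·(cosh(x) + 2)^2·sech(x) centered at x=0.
36·x + 18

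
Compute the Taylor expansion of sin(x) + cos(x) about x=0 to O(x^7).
-x^6/720 + x^5/120 + x^4/24 - x^3/6 - x^2/2 + x + 1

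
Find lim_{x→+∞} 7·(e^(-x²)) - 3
Evaluate the dominant behaviour as x → +∞; each term tends to a finite value or vanishes.
Limit = -3.

Final answer: -3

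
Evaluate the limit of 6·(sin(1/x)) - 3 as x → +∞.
Evaluate the dominant behaviour as x → +∞; each term tends to a finite value or vanishes.
Limit = -3.

Final answer: -3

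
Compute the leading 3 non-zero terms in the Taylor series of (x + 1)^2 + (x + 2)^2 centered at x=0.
2·x^2 + 6·x + 5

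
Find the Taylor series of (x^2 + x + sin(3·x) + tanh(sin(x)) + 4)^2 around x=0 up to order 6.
145·x^6/3 + 26·x^5/3 - 49·x^4 - 30·x^3 + 33·x^2 + 40·x + 16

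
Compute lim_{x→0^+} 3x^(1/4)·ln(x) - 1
The product is a 0·∞ indeterminate form at x → 0⁺.
Rewrite the product as 3·ln(x) / x^(-1/4) and apply L'Hôpital, or use the standard hierarchy x^(-1/4) ≫ |ln x| as x → 0⁺.
The indeterminate product → 0, so the limit = -1.

Final answer: -1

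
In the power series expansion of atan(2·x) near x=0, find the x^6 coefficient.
Expand to order 6: atan(2·x) = 32·x^5/5 - 8·x^3/3 + 2·x + O(x^7).
The coefficient of x^6 is 0.

Final answer: 0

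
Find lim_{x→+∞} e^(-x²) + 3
Evaluate the dominant behaviour as x → +∞; each term tends to a finite value or vanishes.
Limit = 3.

Final answer: 3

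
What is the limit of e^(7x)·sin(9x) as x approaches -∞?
Evaluate the dominant behaviour as x → -∞; each term tends to a finite value or vanishes.
Limit = 0.

Final answer: 0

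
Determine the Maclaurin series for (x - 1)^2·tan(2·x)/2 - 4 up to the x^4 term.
-8·x^4/3 + 7·x^3/3 - 2·x^2 + x - 4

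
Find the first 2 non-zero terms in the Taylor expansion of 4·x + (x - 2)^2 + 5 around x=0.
x^2 + 9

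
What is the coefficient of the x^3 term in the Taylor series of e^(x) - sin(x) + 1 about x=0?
Expand to order 3: e^(x) - sin(x) + 1 = x^3/3 + x^2/2 + 2 + O(x^4).
The coefficient of x^3 is 1/3.

Final answer: 1/3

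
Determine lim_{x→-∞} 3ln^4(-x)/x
This is an ∞/∞ indeterminate form as x → -∞.
Compare growth rates of the dominant terms (exponentials ≫ polynomials ≫ logarithms), or apply L'Hôpital's rule; the quotient → 0.
Limit = 0.

Final answer: 0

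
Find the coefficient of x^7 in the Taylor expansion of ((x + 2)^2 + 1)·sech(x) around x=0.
Expand to order 7: ((x + 2)^2 + 1)·sech(x) = -61·x^7/180 - 31·x^6/144 + 5·x^5/6 + 13·x^4/24 - 2·x^3 - 3·x^2/2 + 4·x + 5 + O(x^8).
The coefficient of x^7 is -61/180.

Final answer: -61/180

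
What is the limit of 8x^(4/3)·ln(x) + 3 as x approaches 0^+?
The product is a 0·∞ indeterminate form at x → 0⁺.
Rewrite the product as 8·ln(x) / x^(-4/3) and apply L'Hôpital, or use the standard hierarchy x^(-4/3) ≫ |ln x| as x → 0⁺.
The indeterminate product → 0, so the limit = 3.

Final answer: 3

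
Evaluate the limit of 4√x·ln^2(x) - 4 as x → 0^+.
The product is a 0·∞ indeterminate form at x → 0⁺.
Rewrite the product as 4·ln^2(x) / x^(-1/2) and apply L'Hôpital, or use the standard hierarchy x^(-1/2) ≫ |ln x|^2 as x → 0⁺.
The indeterminate product → 0, so the limit = -4.

Final answer: -4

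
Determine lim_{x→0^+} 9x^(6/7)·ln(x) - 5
The product is a 0·∞ indeterminate form at x → 0⁺.
Rewrite the product as 9·ln(x) / x^(-6/7) and apply L'Hôpital, or use the standard hierarchy x^(-6/7) ≫ |ln x| as x → 0⁺.
The indeterminate product → 0, so the limit = -5.

Final answer: -5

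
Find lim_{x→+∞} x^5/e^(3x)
This is an ∞/∞ indeterminate form as x → +∞.
The exponential denominator e^(3x) dominates the polynomial numerator (e^x ≫ x^5 as x → ∞), so the quotient → 0.
Limit = 0.

Final answer: 0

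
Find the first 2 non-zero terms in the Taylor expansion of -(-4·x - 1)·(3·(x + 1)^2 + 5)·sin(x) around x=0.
38·x^2 + 8·x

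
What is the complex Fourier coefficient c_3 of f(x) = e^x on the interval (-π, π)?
Compute the real Fourier coefficients first: a_3 = (1 - e^(2·π))·e^(-π)/(10·π), b_3 = (-3 + 3·e^(2·π))·e^(-π)/(10·π).
Then c_3 = (a_3 − i·b_3)/2 = -e^(π)/(20·π) + e^(-π)/(20·π) - 3·i·e^(π)/(20·π) + 3·i·e^(-π)/(20·π).

Final answer: -e^(π)/(20·π) + e^(-π)/(20·π) - 3·i·e^(π)/(20·π) + 3·i·e^(-π)/(20·π)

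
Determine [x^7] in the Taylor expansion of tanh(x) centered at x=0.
Expand to order 7: tanh(x) = -17·x^7/315 + 2·x^5/15 - x^3/3 + x + O(x^8).
The coefficient of x^7 is -17/315.

Final answer: -17/315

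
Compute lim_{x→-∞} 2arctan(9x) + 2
Evaluate the dominant behaviour as x → -∞; each term tends to a finite value or vanishes.
Limit = 2 - π.

Final answer: 2 - π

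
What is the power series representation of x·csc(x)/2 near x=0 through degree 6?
31·x^6/30240 + 7·x^4/720 + x^2/12 + 1/2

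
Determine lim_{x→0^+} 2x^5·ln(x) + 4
The product is a 0·∞ indeterminate form at x → 0⁺.
Rewrite the product as 2·ln(x) / x^(-5) and apply L'Hôpital, or use the standard hierarchy x^(-5) ≫ |ln x| as x → 0⁺.
The indeterminate product → 0, so the limit = 4.

Final answer: 4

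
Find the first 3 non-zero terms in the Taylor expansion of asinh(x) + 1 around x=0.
-x^3/6 + x + 1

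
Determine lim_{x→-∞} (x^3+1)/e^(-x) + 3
The quotient is an ∞/∞ indeterminate form as x → -∞.
Compare growth rates of the dominant terms (exponentials ≫ polynomials ≫ logarithms), or apply L'Hôpital's rule; the quotient → 0.
Adding the constant: 0 + 3 = 3. Limit = 3.

Final answer: 3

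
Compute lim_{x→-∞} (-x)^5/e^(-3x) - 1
The quotient is an ∞/∞ indeterminate form as x → -∞.
Compare growth rates of the dominant terms (exponentials ≫ polynomials ≫ logarithms), or apply L'Hôpital's rule; the quotient → 0.
Adding the constant: 0 - 1 = -1. Limit = -1.

Final answer: -1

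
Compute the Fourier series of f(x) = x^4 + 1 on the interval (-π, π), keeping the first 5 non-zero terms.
(48 - 8·π^2)·cos(x) + (-3 + 2·π^2)·cos(2·x) + (16/27 - 8·π^2/9)·cos(3·x) + (-3/16 + π^2/2)·cos(4·x) + 1 + π^4/5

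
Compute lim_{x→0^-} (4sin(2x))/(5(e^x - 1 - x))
Both numerator and denominator → 0 as x → 0^-; this is a 0/0 indeterminate form.
Expand each to leading order near x = 0: numerator ~ 8·x, denominator ~ 5·x^2/2.
The limit of the ratio is -∞.

Final answer: -∞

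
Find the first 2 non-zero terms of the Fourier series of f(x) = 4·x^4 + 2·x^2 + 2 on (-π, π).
(184 - 32·π^2)·cos(x) + 2 + 2·π^2/3 + 4·π^4/5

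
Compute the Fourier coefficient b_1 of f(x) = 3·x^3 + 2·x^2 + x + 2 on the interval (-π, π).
b_1 = (1/π) ∫_{-π}^{π} f(x)·sin(1x) dx.
Evaluate the integral (use parity and integration by parts as needed): b_1 = -34 + 6·π^2.

Final answer: -34 + 6·π^2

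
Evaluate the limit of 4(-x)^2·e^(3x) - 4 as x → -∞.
The product is a 0·∞ indeterminate form at x → -∞.
Rewrite the product as 4(-x)^2 / e^(-3x) (an ∞/∞ form) and apply L'Hôpital, or use the standard hierarchy e^(3|x|) ≫ |(-x)^2| as x → -∞.
The indeterminate product → 0, so the limit = -4.

Final answer: -4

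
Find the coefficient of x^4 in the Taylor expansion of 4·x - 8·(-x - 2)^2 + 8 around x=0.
Expand to order 4: 4·x - 8·(-x - 2)^2 + 8 = -8·x^2 - 28·x - 24 + O(x^5).
The coefficient of x^4 is 0.

Final answer: 0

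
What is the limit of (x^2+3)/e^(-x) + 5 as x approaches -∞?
The quotient is an ∞/∞ indeterminate form as x → -∞.
Compare growth rates of the dominant terms (exponentials ≫ polynomials ≫ logarithms), or apply L'Hôpital's rule; the quotient → 0.
Adding the constant: 0 + 5 = 5. Limit = 5.

Final answer: 5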